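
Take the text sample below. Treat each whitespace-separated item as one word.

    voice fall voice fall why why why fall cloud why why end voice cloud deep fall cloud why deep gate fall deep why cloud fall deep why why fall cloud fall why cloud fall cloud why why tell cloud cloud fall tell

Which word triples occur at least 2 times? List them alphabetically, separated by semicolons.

cloud why why; fall cloud why; fall deep why; why cloud fall; why fall cloud; why why fall

Trigram counts meeting the condition (at least 2 times):
  cloud why why: 2
  fall cloud why: 3
  fall deep why: 2
  why cloud fall: 2
  why fall cloud: 2
  why why fall: 2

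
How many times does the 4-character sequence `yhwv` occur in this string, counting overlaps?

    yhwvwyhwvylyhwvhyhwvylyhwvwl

Sliding a length-4 window over the 28 characters (25 positions):
  position 1–4: yhwv
  position 6–9: yhwv
  position 12–15: yhwv
  position 17–20: yhwv
  position 23–26: yhwv

5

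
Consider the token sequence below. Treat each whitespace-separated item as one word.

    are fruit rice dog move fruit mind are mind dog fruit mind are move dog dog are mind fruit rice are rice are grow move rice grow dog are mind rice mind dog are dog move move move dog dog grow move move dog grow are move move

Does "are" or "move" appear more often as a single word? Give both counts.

"move" (10 vs 9)

"are": 9 occurrences
"move": 10 occurrences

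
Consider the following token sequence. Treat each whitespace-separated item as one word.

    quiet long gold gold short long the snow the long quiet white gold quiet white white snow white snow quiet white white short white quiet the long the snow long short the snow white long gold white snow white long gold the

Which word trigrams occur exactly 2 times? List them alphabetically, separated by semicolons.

long the snow; quiet white white; snow white long; white long gold; white snow white

Trigram counts meeting the condition (exactly 2 times):
  long the snow: 2
  quiet white white: 2
  snow white long: 2
  white long gold: 2
  white snow white: 2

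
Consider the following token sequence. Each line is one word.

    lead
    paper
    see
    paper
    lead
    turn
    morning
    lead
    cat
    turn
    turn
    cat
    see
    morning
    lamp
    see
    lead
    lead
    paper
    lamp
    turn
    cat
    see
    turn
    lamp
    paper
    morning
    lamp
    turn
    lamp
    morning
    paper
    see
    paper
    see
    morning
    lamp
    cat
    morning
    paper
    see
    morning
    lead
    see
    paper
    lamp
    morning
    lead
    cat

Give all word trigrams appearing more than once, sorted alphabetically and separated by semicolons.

morning lead cat; morning paper see; paper see morning; paper see paper; see morning lamp; turn cat see

Trigram counts meeting the condition (more than once):
  morning lead cat: 2
  morning paper see: 2
  paper see morning: 2
  paper see paper: 2
  see morning lamp: 2
  turn cat see: 2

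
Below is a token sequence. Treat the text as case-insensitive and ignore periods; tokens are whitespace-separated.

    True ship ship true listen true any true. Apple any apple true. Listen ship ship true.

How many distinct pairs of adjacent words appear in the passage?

12

16 tokens → 15 bigram windows in total.
Repeated bigrams (each contributes count−1 duplicates):
  ship ship: 2
  ship true: 2
  true listen: 2
3 duplicate windows → 15 − 3 = 12 distinct.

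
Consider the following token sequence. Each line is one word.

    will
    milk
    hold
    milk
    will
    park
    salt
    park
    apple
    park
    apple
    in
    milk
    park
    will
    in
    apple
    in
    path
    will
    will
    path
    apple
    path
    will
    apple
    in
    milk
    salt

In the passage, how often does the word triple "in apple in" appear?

1

Scanning the 27 overlapping trigram windows for "in apple in":
  position 16–18: in apple in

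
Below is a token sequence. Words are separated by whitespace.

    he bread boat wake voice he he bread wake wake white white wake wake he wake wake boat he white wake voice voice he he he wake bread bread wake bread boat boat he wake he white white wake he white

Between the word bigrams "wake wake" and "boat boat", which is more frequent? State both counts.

"wake wake": 3 occurrences
"boat boat": 1 occurrence

"wake wake" (3 vs 1)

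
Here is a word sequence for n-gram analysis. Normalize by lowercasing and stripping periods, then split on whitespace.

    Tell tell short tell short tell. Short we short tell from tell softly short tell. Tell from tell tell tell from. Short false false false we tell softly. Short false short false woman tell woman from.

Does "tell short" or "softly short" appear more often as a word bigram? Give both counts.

"tell short" (3 vs 2)

"tell short": 3 occurrences
"softly short": 2 occurrences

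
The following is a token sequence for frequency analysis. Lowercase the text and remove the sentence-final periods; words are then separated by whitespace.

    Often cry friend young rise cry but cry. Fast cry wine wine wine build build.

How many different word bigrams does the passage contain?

15 tokens → 14 bigram windows in total.
Repeated bigrams (each contributes count−1 duplicates):
  wine wine: 2
1 duplicate windows → 14 − 1 = 13 distinct.

13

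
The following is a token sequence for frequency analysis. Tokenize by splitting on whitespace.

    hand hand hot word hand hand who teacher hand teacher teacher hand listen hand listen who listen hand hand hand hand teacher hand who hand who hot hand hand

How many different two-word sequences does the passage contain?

16

29 tokens → 28 bigram windows in total.
Repeated bigrams (each contributes count−1 duplicates):
  hand hand: 6
  hand who: 3
  teacher hand: 3
  hand listen: 2
  hand teacher: 2
  listen hand: 2
12 duplicate windows → 28 − 12 = 16 distinct.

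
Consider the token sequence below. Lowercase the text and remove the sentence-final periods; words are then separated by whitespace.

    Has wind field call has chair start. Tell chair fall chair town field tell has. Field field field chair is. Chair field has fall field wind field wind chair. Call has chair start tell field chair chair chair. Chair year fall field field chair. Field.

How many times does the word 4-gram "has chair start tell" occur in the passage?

Scanning the 42 overlapping 4-gram windows for "has chair start tell":
  position 5–8: has chair start tell
  position 31–34: has chair start tell

2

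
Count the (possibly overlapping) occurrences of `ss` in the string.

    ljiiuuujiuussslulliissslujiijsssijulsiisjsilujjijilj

6

Sliding a length-2 window over the 52 characters (51 positions):
  position 12–13: ss
  position 13–14: ss
  position 21–22: ss
  position 22–23: ss
  position 30–31: ss
  position 31–32: ss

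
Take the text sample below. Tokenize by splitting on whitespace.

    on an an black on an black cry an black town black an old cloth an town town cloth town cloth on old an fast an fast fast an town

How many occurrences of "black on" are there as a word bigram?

Scanning the 29 overlapping bigram windows for "black on":
  position 4–5: black on

1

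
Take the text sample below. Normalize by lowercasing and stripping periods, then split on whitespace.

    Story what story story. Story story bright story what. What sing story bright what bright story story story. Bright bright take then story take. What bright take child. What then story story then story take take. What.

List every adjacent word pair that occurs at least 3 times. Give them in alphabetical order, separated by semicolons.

Bigram counts meeting the condition (at least 3 times):
  story bright: 3
  story story: 6
  then story: 3

story bright; story story; then story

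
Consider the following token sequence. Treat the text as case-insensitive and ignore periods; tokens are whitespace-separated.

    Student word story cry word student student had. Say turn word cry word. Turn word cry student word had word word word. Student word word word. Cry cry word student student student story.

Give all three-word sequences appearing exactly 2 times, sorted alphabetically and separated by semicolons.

Trigram counts meeting the condition (exactly 2 times):
  cry word student: 2
  turn word cry: 2
  word student student: 2
  word word word: 2

cry word student; turn word cry; word student student; word word word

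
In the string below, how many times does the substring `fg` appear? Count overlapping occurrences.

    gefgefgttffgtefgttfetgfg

Sliding a length-2 window over the 24 characters (23 positions):
  position 3–4: fg
  position 6–7: fg
  position 11–12: fg
  position 15–16: fg
  position 23–24: fg

5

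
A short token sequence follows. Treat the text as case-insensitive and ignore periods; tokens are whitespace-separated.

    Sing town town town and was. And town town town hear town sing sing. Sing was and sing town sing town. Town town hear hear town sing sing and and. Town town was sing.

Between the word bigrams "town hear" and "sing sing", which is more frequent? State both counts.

"town hear": 2 occurrences
"sing sing": 3 occurrences

"sing sing" (3 vs 2)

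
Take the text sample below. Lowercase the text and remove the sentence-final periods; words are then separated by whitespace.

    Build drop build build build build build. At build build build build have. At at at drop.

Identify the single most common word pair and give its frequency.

"build build", 7 times

Bigram frequencies (highest first):
  build build: 7
  at at: 2
  build drop: 1
  drop build: 1
  build at: 1
  at build: 1
  … (3 more, each ≤ 1)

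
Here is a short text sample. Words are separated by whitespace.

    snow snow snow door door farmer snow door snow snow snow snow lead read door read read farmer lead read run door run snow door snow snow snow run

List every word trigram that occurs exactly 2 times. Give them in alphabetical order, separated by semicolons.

door snow snow; snow door snow

Trigram counts meeting the condition (exactly 2 times):
  door snow snow: 2
  snow door snow: 2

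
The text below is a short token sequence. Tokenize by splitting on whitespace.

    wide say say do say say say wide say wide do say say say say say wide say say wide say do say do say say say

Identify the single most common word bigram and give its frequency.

"say say", 10 times

Bigram frequencies (highest first):
  say say: 10
  wide say: 4
  do say: 4
  say wide: 4
  say do: 3
  wide do: 1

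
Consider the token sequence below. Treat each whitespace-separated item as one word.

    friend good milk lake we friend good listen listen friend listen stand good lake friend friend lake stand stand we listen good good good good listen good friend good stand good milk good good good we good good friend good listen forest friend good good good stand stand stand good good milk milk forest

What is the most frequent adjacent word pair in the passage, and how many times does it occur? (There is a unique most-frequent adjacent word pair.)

"good good", 9 times

Bigram frequencies (highest first):
  good good: 9
  friend good: 5
  good milk: 3
  good listen: 3
  stand good: 3
  stand stand: 3
  … (24 more, each ≤ 2)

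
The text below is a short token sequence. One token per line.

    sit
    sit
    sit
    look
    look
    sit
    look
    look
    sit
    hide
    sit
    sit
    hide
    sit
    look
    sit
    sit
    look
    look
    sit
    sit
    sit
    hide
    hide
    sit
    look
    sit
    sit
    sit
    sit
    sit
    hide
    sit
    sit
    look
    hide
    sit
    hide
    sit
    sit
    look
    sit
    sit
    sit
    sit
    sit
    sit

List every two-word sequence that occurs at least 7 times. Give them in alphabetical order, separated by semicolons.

sit look; sit sit

Bigram counts meeting the condition (at least 7 times):
  sit look: 7
  sit sit: 17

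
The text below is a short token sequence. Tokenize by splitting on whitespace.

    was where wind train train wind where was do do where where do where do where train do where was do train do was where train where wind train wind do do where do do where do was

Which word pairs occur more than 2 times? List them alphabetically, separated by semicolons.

do do; do where; where do

Bigram counts meeting the condition (more than 2 times):
  do do: 3
  do where: 6
  where do: 4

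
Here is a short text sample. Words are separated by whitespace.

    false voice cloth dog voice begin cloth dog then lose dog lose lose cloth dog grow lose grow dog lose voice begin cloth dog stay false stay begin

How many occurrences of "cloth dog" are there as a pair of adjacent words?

4

Scanning the 27 overlapping bigram windows for "cloth dog":
  position 3–4: cloth dog
  position 7–8: cloth dog
  position 14–15: cloth dog
  position 23–24: cloth dog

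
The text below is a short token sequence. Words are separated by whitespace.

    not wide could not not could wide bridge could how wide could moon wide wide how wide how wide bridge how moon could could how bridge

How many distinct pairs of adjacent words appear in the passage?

26 tokens → 25 bigram windows in total.
Repeated bigrams (each contributes count−1 duplicates):
  how wide: 3
  could how: 2
  wide bridge: 2
  wide could: 2
  wide how: 2
6 duplicate windows → 25 − 6 = 19 distinct.

19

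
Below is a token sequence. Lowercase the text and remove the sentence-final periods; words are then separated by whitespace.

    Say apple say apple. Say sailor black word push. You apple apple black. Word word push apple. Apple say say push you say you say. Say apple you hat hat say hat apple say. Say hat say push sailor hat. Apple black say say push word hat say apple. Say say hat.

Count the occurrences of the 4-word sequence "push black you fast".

Scanning the 49 overlapping 4-gram windows for "push black you fast":
  (none found)

0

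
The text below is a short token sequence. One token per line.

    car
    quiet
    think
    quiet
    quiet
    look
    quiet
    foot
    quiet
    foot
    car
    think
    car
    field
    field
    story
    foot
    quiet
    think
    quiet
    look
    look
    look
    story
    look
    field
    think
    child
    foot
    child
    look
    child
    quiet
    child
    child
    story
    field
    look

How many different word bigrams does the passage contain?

31

38 tokens → 37 bigram windows in total.
Repeated bigrams (each contributes count−1 duplicates):
  foot quiet: 2
  look look: 2
  quiet foot: 2
  quiet look: 2
  quiet think: 2
  think quiet: 2
6 duplicate windows → 37 − 6 = 31 distinct.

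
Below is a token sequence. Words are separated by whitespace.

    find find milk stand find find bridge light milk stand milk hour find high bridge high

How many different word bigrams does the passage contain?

16 tokens → 15 bigram windows in total.
Repeated bigrams (each contributes count−1 duplicates):
  find find: 2
  milk stand: 2
2 duplicate windows → 15 − 2 = 13 distinct.

13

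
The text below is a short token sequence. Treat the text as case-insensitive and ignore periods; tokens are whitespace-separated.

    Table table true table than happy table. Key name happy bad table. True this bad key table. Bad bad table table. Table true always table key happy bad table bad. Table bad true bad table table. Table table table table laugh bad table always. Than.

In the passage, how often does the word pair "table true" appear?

3

Scanning the 44 overlapping bigram windows for "table true":
  position 2–3: table true
  position 12–13: table true
  position 22–23: table true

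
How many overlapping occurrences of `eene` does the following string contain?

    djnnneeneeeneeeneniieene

4

Sliding a length-4 window over the 24 characters (21 positions):
  position 6–9: eene
  position 10–13: eene
  position 14–17: eene
  position 21–24: eene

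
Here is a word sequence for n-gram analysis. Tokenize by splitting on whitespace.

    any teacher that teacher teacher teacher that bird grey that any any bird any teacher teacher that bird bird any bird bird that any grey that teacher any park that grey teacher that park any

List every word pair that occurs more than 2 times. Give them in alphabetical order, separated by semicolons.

Bigram counts meeting the condition (more than 2 times):
  teacher teacher: 3
  teacher that: 4

teacher teacher; teacher that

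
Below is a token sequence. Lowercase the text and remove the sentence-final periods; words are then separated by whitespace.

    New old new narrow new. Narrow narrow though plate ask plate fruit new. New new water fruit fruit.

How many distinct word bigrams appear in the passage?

18 tokens → 17 bigram windows in total.
Repeated bigrams (each contributes count−1 duplicates):
  new narrow: 2
  new new: 2
2 duplicate windows → 17 − 2 = 15 distinct.

15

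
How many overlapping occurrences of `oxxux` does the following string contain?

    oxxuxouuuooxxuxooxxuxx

3

Sliding a length-5 window over the 22 characters (18 positions):
  position 1–5: oxxux
  position 11–15: oxxux
  position 17–21: oxxux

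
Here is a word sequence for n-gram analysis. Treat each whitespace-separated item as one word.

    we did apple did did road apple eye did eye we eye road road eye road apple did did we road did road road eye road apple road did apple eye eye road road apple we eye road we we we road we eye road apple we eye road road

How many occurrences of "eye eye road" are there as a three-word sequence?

1

Scanning the 48 overlapping trigram windows for "eye eye road":
  position 31–33: eye eye road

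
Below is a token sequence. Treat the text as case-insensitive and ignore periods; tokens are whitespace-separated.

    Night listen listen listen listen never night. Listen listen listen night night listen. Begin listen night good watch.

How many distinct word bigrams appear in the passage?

10

18 tokens → 17 bigram windows in total.
Repeated bigrams (each contributes count−1 duplicates):
  listen listen: 5
  night listen: 3
  listen night: 2
7 duplicate windows → 17 − 7 = 10 distinct.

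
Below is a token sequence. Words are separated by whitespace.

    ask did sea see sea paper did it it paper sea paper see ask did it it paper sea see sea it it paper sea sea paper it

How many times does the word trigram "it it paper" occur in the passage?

Scanning the 26 overlapping trigram windows for "it it paper":
  position 8–10: it it paper
  position 16–18: it it paper
  position 22–24: it it paper

3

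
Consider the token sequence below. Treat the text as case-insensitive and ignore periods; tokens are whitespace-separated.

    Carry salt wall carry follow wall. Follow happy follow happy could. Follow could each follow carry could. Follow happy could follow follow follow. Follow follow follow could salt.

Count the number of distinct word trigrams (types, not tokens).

21

28 tokens → 26 trigram windows in total.
Repeated trigrams (each contributes count−1 duplicates):
  follow follow follow: 4
  follow happy could: 2
  happy could follow: 2
5 duplicate windows → 26 − 5 = 21 distinct.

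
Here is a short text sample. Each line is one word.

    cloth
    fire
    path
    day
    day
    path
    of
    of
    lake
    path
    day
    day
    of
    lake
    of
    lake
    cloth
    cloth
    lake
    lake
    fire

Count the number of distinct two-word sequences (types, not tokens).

16

21 tokens → 20 bigram windows in total.
Repeated bigrams (each contributes count−1 duplicates):
  of lake: 3
  day day: 2
  path day: 2
4 duplicate windows → 20 − 4 = 16 distinct.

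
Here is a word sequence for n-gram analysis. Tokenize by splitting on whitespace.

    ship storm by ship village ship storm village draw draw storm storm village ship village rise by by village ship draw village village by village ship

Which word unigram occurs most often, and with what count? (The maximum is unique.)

"village", 8 times

Unigram frequencies (highest first):
  village: 8
  ship: 6
  storm: 4
  by: 4
  draw: 3
  rise: 1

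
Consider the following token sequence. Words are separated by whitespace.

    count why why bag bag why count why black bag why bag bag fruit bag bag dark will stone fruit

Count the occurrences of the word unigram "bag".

7

Scanning the 20 tokens for "bag":
  position 4: bag
  position 5: bag
  position 10: bag
  position 12: bag
  position 13: bag
  position 15: bag
  position 16: bag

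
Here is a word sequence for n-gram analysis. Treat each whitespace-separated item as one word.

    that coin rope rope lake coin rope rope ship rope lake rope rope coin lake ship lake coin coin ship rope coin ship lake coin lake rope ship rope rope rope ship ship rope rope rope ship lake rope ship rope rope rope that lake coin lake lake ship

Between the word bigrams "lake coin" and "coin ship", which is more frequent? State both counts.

"lake coin": 4 occurrences
"coin ship": 2 occurrences

"lake coin" (4 vs 2)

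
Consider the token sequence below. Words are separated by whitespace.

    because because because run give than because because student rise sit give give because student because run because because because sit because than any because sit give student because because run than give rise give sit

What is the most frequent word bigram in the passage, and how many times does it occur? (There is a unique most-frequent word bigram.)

"because because", 6 times

Bigram frequencies (highest first):
  because because: 6
  because run: 3
  because student: 2
  sit give: 2
  student because: 2
  because sit: 2
  … (18 more, each ≤ 1)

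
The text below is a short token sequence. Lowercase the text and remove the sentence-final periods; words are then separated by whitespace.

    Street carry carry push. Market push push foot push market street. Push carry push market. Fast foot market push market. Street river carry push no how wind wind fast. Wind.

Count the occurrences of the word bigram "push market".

Scanning the 29 overlapping bigram windows for "push market":
  position 4–5: push market
  position 9–10: push market
  position 14–15: push market
  position 19–20: push market

4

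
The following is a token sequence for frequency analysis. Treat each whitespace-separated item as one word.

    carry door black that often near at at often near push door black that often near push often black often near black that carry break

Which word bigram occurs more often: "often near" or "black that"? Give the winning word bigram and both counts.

"often near" (4 vs 3)

"often near": 4 occurrences
"black that": 3 occurrences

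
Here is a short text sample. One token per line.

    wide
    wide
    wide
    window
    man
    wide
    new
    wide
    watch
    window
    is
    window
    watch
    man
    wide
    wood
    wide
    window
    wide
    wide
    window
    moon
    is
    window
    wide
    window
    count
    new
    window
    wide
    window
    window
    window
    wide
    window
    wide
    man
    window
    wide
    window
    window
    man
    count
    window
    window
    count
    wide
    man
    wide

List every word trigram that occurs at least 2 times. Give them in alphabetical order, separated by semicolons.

Trigram counts meeting the condition (at least 2 times):
  wide wide window: 2
  wide window wide: 2
  wide window window: 2
  window wide window: 4

wide wide window; wide window wide; wide window window; window wide window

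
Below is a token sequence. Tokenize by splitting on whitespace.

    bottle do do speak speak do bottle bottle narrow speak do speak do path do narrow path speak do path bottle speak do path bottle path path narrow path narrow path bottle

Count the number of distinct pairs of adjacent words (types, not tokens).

32 tokens → 31 bigram windows in total.
Repeated bigrams (each contributes count−1 duplicates):
  speak do: 5
  do path: 3
  narrow path: 3
  path bottle: 3
  do speak: 2
  path narrow: 2
12 duplicate windows → 31 − 12 = 19 distinct.

19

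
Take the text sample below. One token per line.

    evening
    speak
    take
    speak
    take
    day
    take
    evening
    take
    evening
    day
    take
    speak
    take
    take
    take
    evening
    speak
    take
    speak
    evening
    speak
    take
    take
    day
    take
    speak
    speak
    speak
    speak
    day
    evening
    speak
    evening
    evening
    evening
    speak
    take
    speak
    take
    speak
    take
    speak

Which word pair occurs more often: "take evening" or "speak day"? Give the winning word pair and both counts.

"take evening" (3 vs 1)

"take evening": 3 occurrences
"speak day": 1 occurrence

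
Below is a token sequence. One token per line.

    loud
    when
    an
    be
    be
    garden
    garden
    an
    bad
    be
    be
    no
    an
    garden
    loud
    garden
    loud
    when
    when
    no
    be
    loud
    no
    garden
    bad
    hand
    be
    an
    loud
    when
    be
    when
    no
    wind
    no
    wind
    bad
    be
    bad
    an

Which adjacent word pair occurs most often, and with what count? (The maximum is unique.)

"loud when", 3 times

Bigram frequencies (highest first):
  loud when: 3
  be be: 2
  bad be: 2
  garden loud: 2
  when no: 2
  no wind: 2
  … (26 more, each ≤ 1)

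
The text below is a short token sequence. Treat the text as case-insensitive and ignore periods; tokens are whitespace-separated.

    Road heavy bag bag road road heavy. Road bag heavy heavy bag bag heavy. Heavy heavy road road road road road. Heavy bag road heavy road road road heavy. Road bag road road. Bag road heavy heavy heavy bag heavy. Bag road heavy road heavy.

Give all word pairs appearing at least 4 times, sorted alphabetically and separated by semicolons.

bag road; heavy bag; heavy heavy; heavy road; road heavy; road road

Bigram counts meeting the condition (at least 4 times):
  bag road: 5
  heavy bag: 5
  heavy heavy: 5
  heavy road: 5
  road heavy: 8
  road road: 8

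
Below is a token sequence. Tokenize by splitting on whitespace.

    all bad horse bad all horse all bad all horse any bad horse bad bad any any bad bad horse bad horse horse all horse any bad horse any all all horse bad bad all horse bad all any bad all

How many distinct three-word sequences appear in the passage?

41 tokens → 39 trigram windows in total.
Repeated trigrams (each contributes count−1 duplicates):
  bad all horse: 3
  bad horse bad: 3
  all horse any: 2
  all horse bad: 2
  any bad horse: 2
  horse any bad: 2
  horse bad all: 2
  horse bad bad: 2
10 duplicate windows → 39 − 10 = 29 distinct.

29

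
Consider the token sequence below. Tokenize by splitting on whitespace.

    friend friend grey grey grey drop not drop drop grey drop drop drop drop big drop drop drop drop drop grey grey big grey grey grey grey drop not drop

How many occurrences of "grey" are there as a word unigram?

10

Scanning the 30 tokens for "grey":
  position 3: grey
  position 4: grey
  position 5: grey
  position 10: grey
  position 21: grey
  position 22: grey
  position 24: grey
  position 25: grey
  position 26: grey
  position 27: grey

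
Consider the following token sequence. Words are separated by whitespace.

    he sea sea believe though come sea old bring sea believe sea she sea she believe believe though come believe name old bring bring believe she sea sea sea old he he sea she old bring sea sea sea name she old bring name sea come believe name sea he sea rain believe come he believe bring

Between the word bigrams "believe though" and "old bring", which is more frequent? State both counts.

"old bring" (4 vs 2)

"believe though": 2 occurrences
"old bring": 4 occurrences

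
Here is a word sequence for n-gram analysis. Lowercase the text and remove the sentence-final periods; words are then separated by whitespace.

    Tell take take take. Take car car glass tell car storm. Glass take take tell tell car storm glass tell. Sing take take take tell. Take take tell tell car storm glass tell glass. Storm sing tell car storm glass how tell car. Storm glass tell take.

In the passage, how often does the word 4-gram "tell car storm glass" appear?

5

Scanning the 44 overlapping 4-gram windows for "tell car storm glass":
  position 9–12: tell car storm glass
  position 16–19: tell car storm glass
  position 29–32: tell car storm glass
  position 37–40: tell car storm glass
  position 42–45: tell car storm glass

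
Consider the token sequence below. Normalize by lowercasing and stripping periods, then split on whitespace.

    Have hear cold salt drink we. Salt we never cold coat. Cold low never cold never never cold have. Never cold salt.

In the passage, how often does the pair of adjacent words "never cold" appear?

Scanning the 21 overlapping bigram windows for "never cold":
  position 9–10: never cold
  position 14–15: never cold
  position 17–18: never cold
  position 20–21: never cold

4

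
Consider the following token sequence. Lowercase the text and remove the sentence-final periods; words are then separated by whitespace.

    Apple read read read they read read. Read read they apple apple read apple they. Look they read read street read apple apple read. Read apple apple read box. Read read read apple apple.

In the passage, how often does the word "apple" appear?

Scanning the 34 tokens for "apple":
  position 1: apple
  position 11: apple
  position 12: apple
  position 14: apple
  position 22: apple
  position 23: apple
  position 26: apple
  position 27: apple
  position 33: apple
  position 34: apple

10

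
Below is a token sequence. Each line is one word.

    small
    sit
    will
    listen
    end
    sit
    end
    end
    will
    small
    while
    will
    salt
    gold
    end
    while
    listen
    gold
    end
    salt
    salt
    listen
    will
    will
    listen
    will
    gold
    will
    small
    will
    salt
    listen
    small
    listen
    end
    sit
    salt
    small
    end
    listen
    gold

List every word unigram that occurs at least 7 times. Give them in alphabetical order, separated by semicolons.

end; listen; will

Unigram counts meeting the condition (at least 7 times):
  end: 7
  listen: 7
  will: 8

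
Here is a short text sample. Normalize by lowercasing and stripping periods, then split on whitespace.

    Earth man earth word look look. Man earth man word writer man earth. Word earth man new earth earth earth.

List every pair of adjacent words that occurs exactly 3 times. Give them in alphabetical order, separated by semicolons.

earth man; man earth

Bigram counts meeting the condition (exactly 3 times):
  earth man: 3
  man earth: 3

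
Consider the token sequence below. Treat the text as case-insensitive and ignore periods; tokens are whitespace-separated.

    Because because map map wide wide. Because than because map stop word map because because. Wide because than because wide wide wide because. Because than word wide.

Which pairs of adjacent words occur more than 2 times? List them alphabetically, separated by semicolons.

because because; because than; wide because; wide wide

Bigram counts meeting the condition (more than 2 times):
  because because: 3
  because than: 3
  wide because: 3
  wide wide: 3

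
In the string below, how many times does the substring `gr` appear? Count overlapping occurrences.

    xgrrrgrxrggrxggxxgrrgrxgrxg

6

Sliding a length-2 window over the 27 characters (26 positions):
  position 2–3: gr
  position 6–7: gr
  position 11–12: gr
  position 18–19: gr
  position 21–22: gr
  position 24–25: gr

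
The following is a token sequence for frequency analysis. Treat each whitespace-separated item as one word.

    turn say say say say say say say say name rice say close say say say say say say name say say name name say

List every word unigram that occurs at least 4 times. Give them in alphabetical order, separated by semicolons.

Unigram counts meeting the condition (at least 4 times):
  name: 4
  say: 18

name; say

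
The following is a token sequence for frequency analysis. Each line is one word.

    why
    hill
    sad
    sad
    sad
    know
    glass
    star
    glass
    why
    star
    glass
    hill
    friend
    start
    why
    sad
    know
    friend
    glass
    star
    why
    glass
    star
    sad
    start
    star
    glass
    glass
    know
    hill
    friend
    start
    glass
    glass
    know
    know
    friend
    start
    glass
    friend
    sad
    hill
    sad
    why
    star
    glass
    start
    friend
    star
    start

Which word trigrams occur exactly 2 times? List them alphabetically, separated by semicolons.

friend start glass; glass glass know; hill friend start; why star glass

Trigram counts meeting the condition (exactly 2 times):
  friend start glass: 2
  glass glass know: 2
  hill friend start: 2
  why star glass: 2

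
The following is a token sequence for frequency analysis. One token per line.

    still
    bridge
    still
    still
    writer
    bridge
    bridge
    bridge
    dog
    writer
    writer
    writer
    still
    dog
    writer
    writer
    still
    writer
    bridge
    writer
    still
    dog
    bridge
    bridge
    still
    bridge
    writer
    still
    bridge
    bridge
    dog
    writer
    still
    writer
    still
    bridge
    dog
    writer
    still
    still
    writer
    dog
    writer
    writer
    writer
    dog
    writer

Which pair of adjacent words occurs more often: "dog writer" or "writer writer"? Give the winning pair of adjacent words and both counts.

"dog writer" (6 vs 5)

"dog writer": 6 occurrences
"writer writer": 5 occurrences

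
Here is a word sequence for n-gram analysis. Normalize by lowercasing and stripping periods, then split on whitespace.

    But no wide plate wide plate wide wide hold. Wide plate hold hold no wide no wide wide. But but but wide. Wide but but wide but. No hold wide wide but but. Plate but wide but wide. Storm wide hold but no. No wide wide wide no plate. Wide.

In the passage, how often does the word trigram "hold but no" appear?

Scanning the 48 overlapping trigram windows for "hold but no":
  position 41–43: hold but no

1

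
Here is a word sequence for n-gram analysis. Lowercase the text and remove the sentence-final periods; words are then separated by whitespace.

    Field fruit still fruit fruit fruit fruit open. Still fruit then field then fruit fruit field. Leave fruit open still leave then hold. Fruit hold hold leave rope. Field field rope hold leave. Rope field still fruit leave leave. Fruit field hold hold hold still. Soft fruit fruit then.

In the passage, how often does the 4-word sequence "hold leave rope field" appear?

Scanning the 46 overlapping 4-gram windows for "hold leave rope field":
  position 26–29: hold leave rope field
  position 32–35: hold leave rope field

2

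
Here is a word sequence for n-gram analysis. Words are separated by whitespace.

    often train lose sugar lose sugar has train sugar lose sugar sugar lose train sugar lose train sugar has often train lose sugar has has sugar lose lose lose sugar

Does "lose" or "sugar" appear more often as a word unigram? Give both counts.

"sugar" (10 vs 9)

"lose": 9 occurrences
"sugar": 10 occurrences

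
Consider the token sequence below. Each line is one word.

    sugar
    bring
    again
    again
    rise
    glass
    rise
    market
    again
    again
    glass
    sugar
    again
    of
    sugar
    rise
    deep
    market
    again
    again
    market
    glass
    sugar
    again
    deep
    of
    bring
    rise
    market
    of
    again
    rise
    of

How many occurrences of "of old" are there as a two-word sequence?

Scanning the 32 overlapping bigram windows for "of old":
  (none found)

0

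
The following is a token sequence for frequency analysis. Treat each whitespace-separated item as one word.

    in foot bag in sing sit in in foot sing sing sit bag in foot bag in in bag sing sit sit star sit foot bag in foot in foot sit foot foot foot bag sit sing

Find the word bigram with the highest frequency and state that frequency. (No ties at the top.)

Bigram frequencies (highest first):
  in foot: 5
  foot bag: 4
  bag in: 4
  sing sit: 3
  in in: 2
  sit foot: 2
  … (15 more, each ≤ 2)

"in foot", 5 times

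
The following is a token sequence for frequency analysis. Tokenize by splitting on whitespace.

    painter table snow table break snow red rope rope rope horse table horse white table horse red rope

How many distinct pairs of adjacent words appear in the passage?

18 tokens → 17 bigram windows in total.
Repeated bigrams (each contributes count−1 duplicates):
  red rope: 2
  rope rope: 2
  table horse: 2
3 duplicate windows → 17 − 3 = 14 distinct.

14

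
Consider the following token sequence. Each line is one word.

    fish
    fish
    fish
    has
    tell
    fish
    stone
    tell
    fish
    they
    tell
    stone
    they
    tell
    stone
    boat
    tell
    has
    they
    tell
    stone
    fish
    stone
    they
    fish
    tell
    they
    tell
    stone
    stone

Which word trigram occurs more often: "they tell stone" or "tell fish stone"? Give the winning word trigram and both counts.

"they tell stone": 4 occurrences
"tell fish stone": 1 occurrence

"they tell stone" (4 vs 1)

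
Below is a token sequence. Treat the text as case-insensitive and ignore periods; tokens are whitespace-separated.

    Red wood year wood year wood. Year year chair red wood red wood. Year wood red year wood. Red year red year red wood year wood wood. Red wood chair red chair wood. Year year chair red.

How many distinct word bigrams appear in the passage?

37 tokens → 36 bigram windows in total.
Repeated bigrams (each contributes count−1 duplicates):
  wood year: 6
  red wood: 5
  year wood: 5
  wood red: 4
  chair red: 3
  red year: 3
  year chair: 2
  year red: 2
  … (1 more repeated)
23 duplicate windows → 36 − 23 = 13 distinct.

13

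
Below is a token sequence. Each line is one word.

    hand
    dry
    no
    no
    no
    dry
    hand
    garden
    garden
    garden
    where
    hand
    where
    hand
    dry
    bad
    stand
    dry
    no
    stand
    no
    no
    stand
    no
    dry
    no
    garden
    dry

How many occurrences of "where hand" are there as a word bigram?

Scanning the 27 overlapping bigram windows for "where hand":
  position 11–12: where hand
  position 13–14: where hand

2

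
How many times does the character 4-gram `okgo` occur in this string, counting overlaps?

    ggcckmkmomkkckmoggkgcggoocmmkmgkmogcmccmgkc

0

Sliding a length-4 window over the 43 characters (40 positions):
  (no match at any position)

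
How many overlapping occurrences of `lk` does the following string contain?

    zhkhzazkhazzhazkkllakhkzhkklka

Sliding a length-2 window over the 30 characters (29 positions):
  position 28–29: lk

1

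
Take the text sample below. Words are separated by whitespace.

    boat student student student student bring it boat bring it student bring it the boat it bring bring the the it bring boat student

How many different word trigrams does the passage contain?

20

24 tokens → 22 trigram windows in total.
Repeated trigrams (each contributes count−1 duplicates):
  student bring it: 2
  student student student: 2
2 duplicate windows → 22 − 2 = 20 distinct.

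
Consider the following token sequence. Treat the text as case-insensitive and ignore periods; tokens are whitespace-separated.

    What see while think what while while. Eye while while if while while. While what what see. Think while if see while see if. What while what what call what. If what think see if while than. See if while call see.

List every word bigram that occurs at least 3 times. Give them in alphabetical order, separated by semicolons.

Bigram counts meeting the condition (at least 3 times):
  if while: 3
  see if: 3
  while while: 4

if while; see if; while while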